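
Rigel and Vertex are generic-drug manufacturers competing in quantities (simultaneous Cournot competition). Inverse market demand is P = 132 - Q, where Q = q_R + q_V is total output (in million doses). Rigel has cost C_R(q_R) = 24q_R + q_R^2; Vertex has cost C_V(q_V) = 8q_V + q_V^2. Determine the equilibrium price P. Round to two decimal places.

85.60

Rigel's profit: π_R = (132 - Q)q_R - (24q_R + q_R²). Setting ∂π_R/∂q_R = 0: 108 - 4q_R - (q_V) = 0.
Vertex's profit: π_V = (132 - Q)q_V - (8q_V + q_V²). Setting ∂π_V/∂q_V = 0: 124 - 4q_V - (q_R) = 0.
So q_R = (108 - q_V)/4 and q_V = (124 - q_R)/4.
Solving the pair: q_R = 308/15, q_V = 388/15.
Total output Q = 232/5, so price P = 132 - 232/5 = 428/5.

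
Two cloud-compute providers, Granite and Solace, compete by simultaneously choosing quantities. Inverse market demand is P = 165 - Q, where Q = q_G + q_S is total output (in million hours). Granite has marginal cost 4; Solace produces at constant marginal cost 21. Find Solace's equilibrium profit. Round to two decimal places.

Granite's profit: π_G = (165 - Q)q_G - (4q_G). Setting ∂π_G/∂q_G = 0: 161 - 2q_G - (q_S) = 0.
Solace's first-order condition: 144 - 2q_S - (q_G) = 0.
Best responses: q_G = (161 - q_S)/2, q_S = (144 - q_G)/2.
Substituting one into the other gives q_G = 178/3 and q_S = 127/3.
Price P = 165 - 305/3 = 190/3.
Solace's profit: (190/3 - 21)·(127/3) = 1792.1111.

1792.11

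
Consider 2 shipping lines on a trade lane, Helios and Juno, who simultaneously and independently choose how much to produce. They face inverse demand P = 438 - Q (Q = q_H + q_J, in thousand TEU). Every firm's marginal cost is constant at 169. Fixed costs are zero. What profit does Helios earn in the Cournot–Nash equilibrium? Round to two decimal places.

Each firm earns π_i = (438 - Q)q_i - 169q_i.
Setting ∂π_i/∂q_i = 0 with rivals' quantities fixed: 269 - 2q_i - q_j = 0.
With identical firms every q_j equals q_i, so q_j = q_i and 269 = 3q_i, giving q_i = 269/3.
Price P = 438 - 538/3 = 776/3.
Helios's profit: (776/3 - 169)·(269/3) = 8040.1111.

8040.11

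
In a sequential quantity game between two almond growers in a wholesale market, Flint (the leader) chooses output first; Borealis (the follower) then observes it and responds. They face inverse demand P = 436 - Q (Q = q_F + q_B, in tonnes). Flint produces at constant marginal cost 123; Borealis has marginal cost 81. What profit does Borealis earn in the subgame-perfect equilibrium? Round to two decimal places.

The follower Borealis best-responds to any q_F: π_B = (436 - Q)q_B - 81q_B.
Follower FOC: 355 - q_F - 2q_B = 0, so q_B(q_F) = (355 - q_F)/2.
The leader anticipates this reaction. Substituting into P = 436 - Q gives P = 517/2 - (1/2)q_F, so π_F = (517/2 - (1/2)q_F)q_F - 123q_F.
Maximising: ∂π_F/∂q_F = 271/2 - q_F = 0, giving q_F = 271/2.
Then q_B = (355 - 271/2)/2 = 439/4.
Price P = 436 - 981/4 = 763/4.
Borealis's profit: (763/4 - 81)·(439/4) = 12045.0625.

12045.06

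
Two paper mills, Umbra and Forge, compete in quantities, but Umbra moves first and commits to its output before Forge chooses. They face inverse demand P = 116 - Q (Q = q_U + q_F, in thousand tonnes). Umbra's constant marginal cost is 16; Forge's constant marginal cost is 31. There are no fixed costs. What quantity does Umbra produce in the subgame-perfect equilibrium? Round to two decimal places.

The follower Forge best-responds to any q_U: π_F = (116 - Q)q_F - 31q_F.
Setting the follower's marginal profit to zero, 85 - q_U - 2q_F = 0, i.e. q_F = (85 - q_U)/2.
The leader anticipates this reaction. Substituting into P = 116 - Q gives P = 147/2 - (1/2)q_U, so π_U = (147/2 - (1/2)q_U)q_U - 16q_U.
Leader FOC: 115/2 - q_U = 0, so q_U = 115/2.
Then q_F = (85 - 115/2)/2 = 55/4.

57.50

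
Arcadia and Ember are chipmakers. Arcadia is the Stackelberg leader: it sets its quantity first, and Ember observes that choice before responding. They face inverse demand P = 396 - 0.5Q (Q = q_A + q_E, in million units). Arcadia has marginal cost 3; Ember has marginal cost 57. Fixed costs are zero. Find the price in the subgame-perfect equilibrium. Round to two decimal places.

114.75

The follower Ember best-responds to any q_A: π_E = (396 - 0.5Q)q_E - 57q_E.
∂π_E/∂q_E = 339 - (1/2)q_A - q_E = 0 gives the reaction function q_E = (339 - (1/2)q_A).
Arcadia substitutes q_E(q_A) into its own profit: π_A = q_A(396 - (1/2)q_A - (339 - (1/2)q_A)/2) - 3q_A = (453/2 - (1/4)q_A)q_A - 3q_A.
The leader's first-order condition 447/2 - (1/2)q_A = 0 yields q_A = 447.
Then q_E = (339 - (1/2)·447) = 231/2.
Total output Q = 1125/2, so price P = 396 - (1/2)·(1125/2) = 459/4.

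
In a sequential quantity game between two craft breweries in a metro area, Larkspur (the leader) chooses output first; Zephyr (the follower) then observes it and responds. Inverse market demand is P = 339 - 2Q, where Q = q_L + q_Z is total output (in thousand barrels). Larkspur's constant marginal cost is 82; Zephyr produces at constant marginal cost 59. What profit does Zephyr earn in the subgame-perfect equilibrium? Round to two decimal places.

Solve by backward induction. Given q_L, the follower Zephyr maximises π_Z = (339 - 2q_L - 2q_Z)q_Z - 59q_Z.
Setting the follower's marginal profit to zero, 280 - 2q_L - 4q_Z = 0, i.e. q_Z = (280 - 2q_L)/4.
The leader anticipates this reaction. Substituting into P = 339 - 2Q gives P = 199 - q_L, so π_L = (199 - q_L)q_L - 82q_L.
Leader FOC: 117 - 2q_L = 0, so q_L = 117/2.
Then q_Z = (280 - 2·(117/2))/4 = 163/4.
Price P = 339 - 2·(397/4) = 281/2.
Zephyr's profit: (281/2 - 59)·(163/4) = 3321.1250.

3321.13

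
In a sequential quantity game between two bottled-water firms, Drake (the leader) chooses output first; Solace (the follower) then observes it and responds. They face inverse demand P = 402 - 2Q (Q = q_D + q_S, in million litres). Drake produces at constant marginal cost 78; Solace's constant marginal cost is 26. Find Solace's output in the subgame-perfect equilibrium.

60

The follower Solace best-responds to any q_D: π_S = (402 - 2Q)q_S - 26q_S.
Setting the follower's marginal profit to zero, 376 - 2q_D - 4q_S = 0, i.e. q_S = (376 - 2q_D)/4.
Drake substitutes q_S(q_D) into its own profit: π_D = q_D(402 - 2q_D - (376 - 2q_D)/2) - 78q_D = (214 - q_D)q_D - 78q_D.
The leader's first-order condition 136 - 2q_D = 0 yields q_D = 68.
Then q_S = (376 - 2·68)/4 = 60.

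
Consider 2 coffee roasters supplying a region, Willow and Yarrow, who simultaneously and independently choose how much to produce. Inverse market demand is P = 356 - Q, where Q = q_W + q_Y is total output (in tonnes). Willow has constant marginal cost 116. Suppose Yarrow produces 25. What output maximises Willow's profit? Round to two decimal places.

With the rival's output fixed at 25, Willow's profit is π_W = (356 - 25 - q_W)q_W - (116q_W) = (331 - q_W)q_W - (116q_W).
∂π_W/∂q_W = 215 - 2q_W = 0, so q_W = 215/2.

107.50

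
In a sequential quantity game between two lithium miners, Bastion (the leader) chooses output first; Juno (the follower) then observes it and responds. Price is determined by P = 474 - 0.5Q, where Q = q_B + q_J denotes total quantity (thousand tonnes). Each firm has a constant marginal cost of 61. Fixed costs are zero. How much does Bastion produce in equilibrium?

413

The follower Juno best-responds to any q_B: π_J = (474 - 0.5Q)q_J - 61q_J.
∂π_J/∂q_J = 413 - (1/2)q_B - q_J = 0 gives the reaction function q_J = (413 - (1/2)q_B).
Bastion substitutes q_J(q_B) into its own profit: π_B = q_B(474 - (1/2)q_B - (413 - (1/2)q_B)/2) - 61q_B = (535/2 - (1/4)q_B)q_B - 61q_B.
The leader's first-order condition 413/2 - (1/2)q_B = 0 yields q_B = 413.
Then q_J = (413 - (1/2)·413) = 413/2.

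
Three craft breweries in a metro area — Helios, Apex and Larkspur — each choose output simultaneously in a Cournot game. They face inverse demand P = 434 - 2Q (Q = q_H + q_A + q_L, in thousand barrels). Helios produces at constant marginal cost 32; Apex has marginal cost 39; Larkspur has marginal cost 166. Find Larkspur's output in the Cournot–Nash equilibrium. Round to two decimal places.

0.88

Helios's profit: π_H = (434 - 2Q)q_H - (32q_H). Setting ∂π_H/∂q_H = 0: 402 - 4q_H - 2(q_A + q_L) = 0.
Apex's profit: π_A = (434 - 2Q)q_A - (39q_A). Setting ∂π_A/∂q_A = 0: 395 - 4q_A - 2(q_H + q_L) = 0.
Larkspur's profit: π_L = (434 - 2Q)q_L - (166q_L). Setting ∂π_L/∂q_L = 0: 268 - 4q_L - 2(q_H + q_A) = 0.
Adding the 3 first-order conditions: 1065 − 8Q = 0, so Q = 1065/8.
Back-substituting: q_H = (402 − 1065/4)/2 = 543/8, q_A = (395 − 1065/4)/2 = 515/8, q_L = (268 − 1065/4)/2 = 7/8.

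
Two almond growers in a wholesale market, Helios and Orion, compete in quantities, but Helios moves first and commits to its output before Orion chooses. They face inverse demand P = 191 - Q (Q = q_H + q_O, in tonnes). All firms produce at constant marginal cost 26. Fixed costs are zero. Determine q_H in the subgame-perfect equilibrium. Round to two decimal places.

82.50

The follower Orion best-responds to any q_H: π_O = (191 - Q)q_O - 26q_O.
∂π_O/∂q_O = 165 - q_H - 2q_O = 0 gives the reaction function q_O = (165 - q_H)/2.
Helios substitutes q_O(q_H) into its own profit: π_H = q_H(191 - q_H - (165 - q_H)/2) - 26q_H = (217/2 - (1/2)q_H)q_H - 26q_H.
Maximising: ∂π_H/∂q_H = 165/2 - q_H = 0, giving q_H = 165/2.
Then q_O = (165 - 165/2)/2 = 165/4.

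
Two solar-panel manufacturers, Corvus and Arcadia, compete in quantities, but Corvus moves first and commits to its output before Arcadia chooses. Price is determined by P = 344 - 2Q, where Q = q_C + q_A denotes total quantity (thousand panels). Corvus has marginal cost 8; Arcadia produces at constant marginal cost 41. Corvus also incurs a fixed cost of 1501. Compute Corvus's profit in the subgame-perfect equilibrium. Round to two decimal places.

Solve by backward induction. Given q_C, the follower Arcadia maximises π_A = (344 - 2q_C - 2q_A)q_A - 41q_A.
∂π_A/∂q_A = 303 - 2q_C - 4q_A = 0 gives the reaction function q_A = (303 - 2q_C)/4.
The leader anticipates this reaction. Substituting into P = 344 - 2Q gives P = 385/2 - q_C, so π_C = (385/2 - q_C)q_C - 8q_C.
Maximising: ∂π_C/∂q_C = 369/2 - 2q_C = 0, giving q_C = 369/4.
Then q_A = (303 - 2·(369/4))/4 = 237/8.
Price P = 344 - 2·(975/8) = 401/4.
Corvus's profit: (401/4 - 8)·(369/4) - 1501 = 7009.0625.

7009.06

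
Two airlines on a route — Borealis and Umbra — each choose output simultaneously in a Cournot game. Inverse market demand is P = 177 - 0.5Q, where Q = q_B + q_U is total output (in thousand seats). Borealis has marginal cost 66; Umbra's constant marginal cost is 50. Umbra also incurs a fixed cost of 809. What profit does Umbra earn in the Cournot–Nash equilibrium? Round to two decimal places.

3735.22

Borealis's profit: π_B = (177 - 0.5Q)q_B - (66q_B). Setting ∂π_B/∂q_B = 0: 111 - q_B - (1/2)(q_U) = 0.
Umbra's first-order condition: 127 - q_U - (1/2)(q_B) = 0.
Rearranging gives the reaction functions q_B = (111 - (1/2)q_U) and q_U = (127 - (1/2)q_B).
Substituting one into the other gives q_B = 190/3 and q_U = 286/3.
Price P = 177 - (1/2)·(476/3) = 293/3.
Umbra's profit: (293/3 - 50)·(286/3) - 809 = 3735.2222.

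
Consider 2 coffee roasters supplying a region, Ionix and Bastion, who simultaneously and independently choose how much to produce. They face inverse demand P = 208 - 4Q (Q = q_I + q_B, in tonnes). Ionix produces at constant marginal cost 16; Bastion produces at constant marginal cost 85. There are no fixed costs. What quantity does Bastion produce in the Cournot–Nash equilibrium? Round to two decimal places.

4.50

Ionix's profit: π_I = (208 - 4Q)q_I - (16q_I). Setting ∂π_I/∂q_I = 0: 192 - 8q_I - 4(q_B) = 0.
Bastion's profit: π_B = (208 - 4Q)q_B - (85q_B). Setting ∂π_B/∂q_B = 0: 123 - 8q_B - 4(q_I) = 0.
So q_I = (192 - 4q_B)/8 and q_B = (123 - 4q_I)/8.
Solving the pair: q_I = 87/4, q_B = 9/2.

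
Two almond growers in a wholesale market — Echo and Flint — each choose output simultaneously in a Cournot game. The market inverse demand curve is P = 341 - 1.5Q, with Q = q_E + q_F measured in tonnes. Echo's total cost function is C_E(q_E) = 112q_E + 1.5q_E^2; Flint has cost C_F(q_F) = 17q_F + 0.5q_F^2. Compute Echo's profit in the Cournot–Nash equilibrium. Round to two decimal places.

Echo's profit: π_E = (341 - 1.5Q)q_E - (112q_E + (3/2)q_E²). Setting ∂π_E/∂q_E = 0: 229 - 6q_E - (3/2)(q_F) = 0.
Flint's first-order condition: 324 - 4q_F - (3/2)(q_E) = 0.
So q_E = (229 - (3/2)q_F)/6 and q_F = (324 - (3/2)q_E)/4.
Solving the pair: q_E = 1720/87, q_F = 73.5862.
Price P = 341 - (3/2)·93.3563 = 200.9655.
Echo's profit: 200.9655·(1720/87) - 112·(1720/87) - (3/2)(1720/87)² = 1172.5723.

1172.57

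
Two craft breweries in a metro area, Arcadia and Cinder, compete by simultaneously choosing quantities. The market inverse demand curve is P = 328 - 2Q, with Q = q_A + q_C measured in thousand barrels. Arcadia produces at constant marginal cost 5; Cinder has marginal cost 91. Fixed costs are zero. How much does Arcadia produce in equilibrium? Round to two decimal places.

Arcadia's profit: π_A = (328 - 2Q)q_A - (5q_A). Setting ∂π_A/∂q_A = 0: 323 - 4q_A - 2(q_C) = 0.
Cinder's first-order condition: 237 - 4q_C - 2(q_A) = 0.
Best responses: q_A = (323 - 2q_C)/4, q_C = (237 - 2q_A)/4.
Solving the pair: q_A = 409/6, q_C = 151/6.

68.17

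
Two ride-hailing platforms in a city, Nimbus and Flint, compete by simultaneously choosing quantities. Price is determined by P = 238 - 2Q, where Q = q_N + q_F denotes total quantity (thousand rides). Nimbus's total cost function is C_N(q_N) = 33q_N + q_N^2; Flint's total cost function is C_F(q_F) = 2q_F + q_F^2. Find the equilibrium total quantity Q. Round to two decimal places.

55.13

Nimbus's profit: π_N = (238 - 2Q)q_N - (33q_N + q_N²). Setting ∂π_N/∂q_N = 0: 205 - 6q_N - 2(q_F) = 0.
Flint's first-order condition: 236 - 6q_F - 2(q_N) = 0.
So q_N = (205 - 2q_F)/6 and q_F = (236 - 2q_N)/6.
Substituting one into the other gives q_N = 379/16 and q_F = 503/16.
Total output Q = 379/16 + 503/16 = 441/8.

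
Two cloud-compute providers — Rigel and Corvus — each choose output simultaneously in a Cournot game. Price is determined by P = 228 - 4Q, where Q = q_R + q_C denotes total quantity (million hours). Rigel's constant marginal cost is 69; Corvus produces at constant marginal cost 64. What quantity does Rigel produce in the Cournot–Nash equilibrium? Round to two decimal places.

Rigel's profit: π_R = (228 - 4Q)q_R - (69q_R). Setting ∂π_R/∂q_R = 0: 159 - 8q_R - 4(q_C) = 0.
Corvus's profit: π_C = (228 - 4Q)q_C - (64q_C). Setting ∂π_C/∂q_C = 0: 164 - 8q_C - 4(q_R) = 0.
So q_R = (159 - 4q_C)/8 and q_C = (164 - 4q_R)/8.
Solving the pair: q_R = 77/6, q_C = 169/12.

12.83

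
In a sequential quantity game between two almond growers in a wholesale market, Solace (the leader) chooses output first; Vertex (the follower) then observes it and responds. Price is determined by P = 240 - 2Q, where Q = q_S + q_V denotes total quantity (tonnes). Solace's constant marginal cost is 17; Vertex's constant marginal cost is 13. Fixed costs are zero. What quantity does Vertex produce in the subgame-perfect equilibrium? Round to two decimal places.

29.38

Solve by backward induction. Given q_S, the follower Vertex maximises π_V = (240 - 2q_S - 2q_V)q_V - 13q_V.
∂π_V/∂q_V = 227 - 2q_S - 4q_V = 0 gives the reaction function q_V = (227 - 2q_S)/4.
Solace substitutes q_V(q_S) into its own profit: π_S = q_S(240 - 2q_S - (227 - 2q_S)/2) - 17q_S = (253/2 - q_S)q_S - 17q_S.
The leader's first-order condition 219/2 - 2q_S = 0 yields q_S = 219/4.
Then q_V = (227 - 2·(219/4))/4 = 235/8.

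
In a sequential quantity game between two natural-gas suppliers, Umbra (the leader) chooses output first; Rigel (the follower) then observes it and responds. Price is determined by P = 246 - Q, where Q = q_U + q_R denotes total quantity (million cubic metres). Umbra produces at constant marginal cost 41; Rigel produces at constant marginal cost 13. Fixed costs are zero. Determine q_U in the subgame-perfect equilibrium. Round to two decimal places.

88.50

Solve by backward induction. Given q_U, the follower Rigel maximises π_R = (246 - q_U - q_R)q_R - 13q_R.
∂π_R/∂q_R = 233 - q_U - 2q_R = 0 gives the reaction function q_R = (233 - q_U)/2.
Umbra substitutes q_R(q_U) into its own profit: π_U = q_U(246 - q_U - (233 - q_U)/2) - 41q_U = (259/2 - (1/2)q_U)q_U - 41q_U.
Leader FOC: 177/2 - q_U = 0, so q_U = 177/2.
Then q_R = (233 - 177/2)/2 = 289/4.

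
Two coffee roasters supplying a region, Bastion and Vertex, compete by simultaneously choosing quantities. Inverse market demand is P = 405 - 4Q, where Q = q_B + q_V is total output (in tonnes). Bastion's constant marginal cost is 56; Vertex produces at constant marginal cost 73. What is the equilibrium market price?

178

Bastion's profit: π_B = (405 - 4Q)q_B - (56q_B). Setting ∂π_B/∂q_B = 0: 349 - 8q_B - 4(q_V) = 0.
Vertex's first-order condition: 332 - 8q_V - 4(q_B) = 0.
Best responses: q_B = (349 - 4q_V)/8, q_V = (332 - 4q_B)/8.
Substituting one into the other gives q_B = 61/2 and q_V = 105/4.
Total output Q = 227/4, so price P = 405 - 4·(227/4) = 178.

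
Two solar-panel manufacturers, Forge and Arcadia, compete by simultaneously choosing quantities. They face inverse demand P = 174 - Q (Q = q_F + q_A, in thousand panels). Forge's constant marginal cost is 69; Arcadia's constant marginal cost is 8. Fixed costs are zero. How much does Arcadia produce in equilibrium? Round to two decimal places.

Forge's profit: π_F = (174 - Q)q_F - (69q_F). Setting ∂π_F/∂q_F = 0: 105 - 2q_F - (q_A) = 0.
Arcadia's profit: π_A = (174 - Q)q_A - (8q_A). Setting ∂π_A/∂q_A = 0: 166 - 2q_A - (q_F) = 0.
Rearranging gives the reaction functions q_F = (105 - q_A)/2 and q_A = (166 - q_F)/2.
Solving the pair: q_F = 44/3, q_A = 227/3.

75.67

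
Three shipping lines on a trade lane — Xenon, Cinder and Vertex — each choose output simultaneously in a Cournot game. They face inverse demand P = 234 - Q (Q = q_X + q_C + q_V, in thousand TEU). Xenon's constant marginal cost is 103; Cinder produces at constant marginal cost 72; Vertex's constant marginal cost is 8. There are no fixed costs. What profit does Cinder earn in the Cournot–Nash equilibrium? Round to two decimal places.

Xenon's profit: π_X = (234 - Q)q_X - (103q_X). Setting ∂π_X/∂q_X = 0: 131 - 2q_X - (q_C + q_V) = 0.
Cinder's profit: π_C = (234 - Q)q_C - (72q_C). Setting ∂π_C/∂q_C = 0: 162 - 2q_C - (q_X + q_V) = 0.
Vertex's profit: π_V = (234 - Q)q_V - (8q_V). Setting ∂π_V/∂q_V = 0: 226 - 2q_V - (q_X + q_C) = 0.
Adding the 3 first-order conditions: 519 − 4Q = 0, so Q = 519/4.
Back-substituting: q_X = (131 − 519/4) = 5/4, q_C = (162 − 519/4) = 129/4, q_V = (226 − 519/4) = 385/4.
Price P = 234 - 519/4 = 417/4.
Cinder's profit: (417/4 - 72)·(129/4) = 1040.0625.

1040.06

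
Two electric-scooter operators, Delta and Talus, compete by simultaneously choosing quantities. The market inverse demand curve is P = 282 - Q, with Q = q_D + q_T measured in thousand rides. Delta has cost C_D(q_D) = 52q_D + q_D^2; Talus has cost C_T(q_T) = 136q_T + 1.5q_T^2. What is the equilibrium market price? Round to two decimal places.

210.53

Delta's profit: π_D = (282 - Q)q_D - (52q_D + q_D²). Setting ∂π_D/∂q_D = 0: 230 - 4q_D - (q_T) = 0.
Talus's first-order condition: 146 - 5q_T - (q_D) = 0.
Rearranging gives the reaction functions q_D = (230 - q_T)/4 and q_T = (146 - q_D)/5.
Substituting one into the other gives q_D = 1004/19 and q_T = 354/19.
Total output Q = 1358/19, so price P = 282 - 1358/19 = 210.5263.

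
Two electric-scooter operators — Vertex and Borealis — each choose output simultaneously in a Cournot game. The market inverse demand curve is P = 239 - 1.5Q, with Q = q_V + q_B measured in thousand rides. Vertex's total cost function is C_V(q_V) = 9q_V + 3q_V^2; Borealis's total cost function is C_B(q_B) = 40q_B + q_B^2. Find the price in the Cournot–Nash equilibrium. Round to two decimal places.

Vertex's profit: π_V = (239 - 1.5Q)q_V - (9q_V + 3q_V²). Setting ∂π_V/∂q_V = 0: 230 - 9q_V - (3/2)(q_B) = 0.
Borealis's profit: π_B = (239 - 1.5Q)q_B - (40q_B + q_B²). Setting ∂π_B/∂q_B = 0: 199 - 5q_B - (3/2)(q_V) = 0.
Rearranging gives the reaction functions q_V = (230 - (3/2)q_B)/9 and q_B = (199 - (3/2)q_V)/5.
Substituting one into the other gives q_V = 19.9181 and q_B = 1928/57.
Total output Q = 53.7427, so price P = 239 - (3/2)·53.7427 = 158.3860.

158.39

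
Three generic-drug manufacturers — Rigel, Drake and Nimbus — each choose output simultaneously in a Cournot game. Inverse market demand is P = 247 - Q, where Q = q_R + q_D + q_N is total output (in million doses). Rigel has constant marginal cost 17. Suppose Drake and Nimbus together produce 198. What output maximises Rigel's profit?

With rivals' combined output fixed at 198, Rigel's profit is π_R = (247 - 198 - q_R)q_R - (17q_R) = (49 - q_R)q_R - (17q_R).
∂π_R/∂q_R = 32 - 2q_R = 0, so q_R = 16.

16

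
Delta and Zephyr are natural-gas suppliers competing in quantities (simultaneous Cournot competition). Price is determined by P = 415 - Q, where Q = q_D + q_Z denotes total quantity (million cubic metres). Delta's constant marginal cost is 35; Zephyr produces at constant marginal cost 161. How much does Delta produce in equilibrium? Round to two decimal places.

168.67

Delta's profit: π_D = (415 - Q)q_D - (35q_D). Setting ∂π_D/∂q_D = 0: 380 - 2q_D - (q_Z) = 0.
Zephyr's first-order condition: 254 - 2q_Z - (q_D) = 0.
So q_D = (380 - q_Z)/2 and q_Z = (254 - q_D)/2.
Solving the pair: q_D = 506/3, q_Z = 128/3.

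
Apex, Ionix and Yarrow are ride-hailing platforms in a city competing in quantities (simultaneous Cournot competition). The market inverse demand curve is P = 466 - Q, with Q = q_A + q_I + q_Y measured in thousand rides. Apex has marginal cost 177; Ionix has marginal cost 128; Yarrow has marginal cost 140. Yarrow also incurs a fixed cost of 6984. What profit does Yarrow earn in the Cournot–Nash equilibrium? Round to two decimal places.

716.06

Apex's profit: π_A = (466 - Q)q_A - (177q_A). Setting ∂π_A/∂q_A = 0: 289 - 2q_A - (q_I + q_Y) = 0.
Ionix's profit: π_I = (466 - Q)q_I - (128q_I). Setting ∂π_I/∂q_I = 0: 338 - 2q_I - (q_A + q_Y) = 0.
Yarrow's profit: π_Y = (466 - Q)q_Y - (140q_Y). Setting ∂π_Y/∂q_Y = 0: 326 - 2q_Y - (q_A + q_I) = 0.
Summing all 3 equations gives 953 − 4Q = 0, hence Q = 953/4.
Back-substituting: q_A = (289 − 953/4) = 203/4, q_I = (338 − 953/4) = 399/4, q_Y = (326 − 953/4) = 351/4.
Price P = 466 - 953/4 = 911/4.
Yarrow's profit: (911/4 - 140)·(351/4) - 6984 = 716.0625.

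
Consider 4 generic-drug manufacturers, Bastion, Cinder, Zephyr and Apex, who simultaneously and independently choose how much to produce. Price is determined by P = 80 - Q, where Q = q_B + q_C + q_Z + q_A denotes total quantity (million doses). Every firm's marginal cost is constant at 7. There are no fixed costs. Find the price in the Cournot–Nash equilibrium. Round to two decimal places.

Each firm earns π_i = (80 - Q)q_i - 7q_i.
First-order condition (treating rivals' output as given): 73 - 2q_i - Σ_{j≠i} q_j = 0.
By symmetry each firm produces the same amount; substituting Σ_{j≠i} q_j = 3q_i yields q_i = 73/5.
Total output Q = 292/5, so price P = 80 - 292/5 = 108/5.

21.60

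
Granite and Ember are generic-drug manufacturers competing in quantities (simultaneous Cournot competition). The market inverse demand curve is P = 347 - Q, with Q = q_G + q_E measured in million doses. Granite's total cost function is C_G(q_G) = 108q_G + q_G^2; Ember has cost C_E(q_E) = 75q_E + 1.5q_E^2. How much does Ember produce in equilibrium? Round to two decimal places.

44.68

Granite's profit: π_G = (347 - Q)q_G - (108q_G + q_G²). Setting ∂π_G/∂q_G = 0: 239 - 4q_G - (q_E) = 0.
Ember's first-order condition: 272 - 5q_E - (q_G) = 0.
So q_G = (239 - q_E)/4 and q_E = (272 - q_G)/5.
Substituting one into the other gives q_G = 923/19 and q_E = 849/19.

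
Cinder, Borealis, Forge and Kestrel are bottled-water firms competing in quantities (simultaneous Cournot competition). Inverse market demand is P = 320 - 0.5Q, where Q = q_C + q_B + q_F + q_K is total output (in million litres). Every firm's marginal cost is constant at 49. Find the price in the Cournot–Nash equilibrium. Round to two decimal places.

103.20

A representative firm's profit is π_i = q_i(320 - 0.5Q) - 49q_i.
First-order condition (treating rivals' output as given): 271 - q_i - (1/2)·Σ_{j≠i} q_j = 0.
By symmetry each firm produces the same amount; substituting Σ_{j≠i} q_j = 3q_i yields q_i = 271/(5/2) = 542/5.
Total output Q = 433.6000, so price P = 320 - (1/2)·433.6000 = 516/5.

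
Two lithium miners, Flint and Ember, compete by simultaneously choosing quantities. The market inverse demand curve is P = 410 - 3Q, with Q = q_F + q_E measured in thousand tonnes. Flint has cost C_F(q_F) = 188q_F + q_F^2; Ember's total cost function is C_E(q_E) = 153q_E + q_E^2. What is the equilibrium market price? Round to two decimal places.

Flint's profit: π_F = (410 - 3Q)q_F - (188q_F + q_F²). Setting ∂π_F/∂q_F = 0: 222 - 8q_F - 3(q_E) = 0.
Ember's profit: π_E = (410 - 3Q)q_E - (153q_E + q_E²). Setting ∂π_E/∂q_E = 0: 257 - 8q_E - 3(q_F) = 0.
Rearranging gives the reaction functions q_F = (222 - 3q_E)/8 and q_E = (257 - 3q_F)/8.
Substituting one into the other gives q_F = 201/11 and q_E = 278/11.
Total output Q = 479/11, so price P = 410 - 3·(479/11) = 279.3636.

279.36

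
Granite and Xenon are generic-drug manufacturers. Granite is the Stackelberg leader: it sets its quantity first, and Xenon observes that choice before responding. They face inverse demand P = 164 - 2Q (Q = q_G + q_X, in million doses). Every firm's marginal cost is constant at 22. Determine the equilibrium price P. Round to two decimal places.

The follower Xenon best-responds to any q_G: π_X = (164 - 2Q)q_X - 22q_X.
∂π_X/∂q_X = 142 - 2q_G - 4q_X = 0 gives the reaction function q_X = (142 - 2q_G)/4.
The leader anticipates this reaction. Substituting into P = 164 - 2Q gives P = 93 - q_G, so π_G = (93 - q_G)q_G - 22q_G.
The leader's first-order condition 71 - 2q_G = 0 yields q_G = 71/2.
Then q_X = (142 - 2·(71/2))/4 = 71/4.
Total output Q = 213/4, so price P = 164 - 2·(213/4) = 115/2.

57.50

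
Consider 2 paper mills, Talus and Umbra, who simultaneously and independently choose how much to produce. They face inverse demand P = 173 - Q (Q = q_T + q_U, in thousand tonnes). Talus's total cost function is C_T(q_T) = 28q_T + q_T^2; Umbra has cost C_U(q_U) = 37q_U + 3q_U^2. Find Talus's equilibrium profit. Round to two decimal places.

Talus's profit: π_T = (173 - Q)q_T - (28q_T + q_T²). Setting ∂π_T/∂q_T = 0: 145 - 4q_T - (q_U) = 0.
Umbra's profit: π_U = (173 - Q)q_U - (37q_U + 3q_U²). Setting ∂π_U/∂q_U = 0: 136 - 8q_U - (q_T) = 0.
Rearranging gives the reaction functions q_T = (145 - q_U)/4 and q_U = (136 - q_T)/8.
Solving the pair: q_T = 1024/31, q_U = 399/31.
Price P = 173 - 1423/31 = 127.0968.
Talus's profit: 127.0968·(1024/31) - 28·(1024/31) - (1024/31)² = 2182.2601.

2182.26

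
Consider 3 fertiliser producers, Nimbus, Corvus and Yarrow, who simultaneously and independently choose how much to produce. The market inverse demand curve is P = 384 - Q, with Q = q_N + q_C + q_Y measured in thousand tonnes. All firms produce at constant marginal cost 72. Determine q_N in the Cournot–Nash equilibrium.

78

Each firm earns π_i = (384 - Q)q_i - 72q_i.
First-order condition (treating rivals' output as given): 312 - 2q_i - Σ_{j≠i} q_j = 0.
By symmetry each firm produces the same amount; substituting Σ_{j≠i} q_j = 2q_i yields q_i = 312/4 = 78.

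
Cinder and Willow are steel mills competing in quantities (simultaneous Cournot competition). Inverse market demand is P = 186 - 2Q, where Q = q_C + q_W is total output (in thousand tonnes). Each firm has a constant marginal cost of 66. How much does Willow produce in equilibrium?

20

A representative firm's profit is π_i = q_i(186 - 2Q) - 66q_i.
First-order condition (treating rivals' output as given): 120 - 4q_i - 2q_j = 0.
By symmetry each firm produces the same amount; substituting q_j = q_i yields q_i = 120/6 = 20.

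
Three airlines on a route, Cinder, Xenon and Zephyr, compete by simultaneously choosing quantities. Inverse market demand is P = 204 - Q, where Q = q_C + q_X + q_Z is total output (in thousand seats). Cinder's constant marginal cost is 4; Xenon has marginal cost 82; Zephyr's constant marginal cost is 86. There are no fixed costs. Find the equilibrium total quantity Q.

110

Cinder's profit: π_C = (204 - Q)q_C - (4q_C). Setting ∂π_C/∂q_C = 0: 200 - 2q_C - (q_X + q_Z) = 0.
Xenon's first-order condition: 122 - 2q_X - (q_C + q_Z) = 0.
Zephyr's first-order condition: 118 - 2q_Z - (q_C + q_X) = 0.
Adding the 3 first-order conditions: 440 − 4Q = 0, so Q = 110.
Back-substituting: q_C = (200 − 110) = 90, q_X = (122 − 110) = 12, q_Z = (118 − 110) = 8.
Total output Q = 90 + 12 + 8 = 110.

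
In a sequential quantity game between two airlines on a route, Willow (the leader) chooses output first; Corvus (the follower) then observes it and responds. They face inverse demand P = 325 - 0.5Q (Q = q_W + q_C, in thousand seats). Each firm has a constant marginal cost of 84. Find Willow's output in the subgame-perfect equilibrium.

241

Solve by backward induction. Given q_W, the follower Corvus maximises π_C = (325 - (1/2)q_W - (1/2)q_C)q_C - 84q_C.
Follower FOC: 241 - (1/2)q_W - q_C = 0, so q_C(q_W) = (241 - (1/2)q_W).
Willow substitutes q_C(q_W) into its own profit: π_W = q_W(325 - (1/2)q_W - (241 - (1/2)q_W)/2) - 84q_W = (409/2 - (1/4)q_W)q_W - 84q_W.
Maximising: ∂π_W/∂q_W = 241/2 - (1/2)q_W = 0, giving q_W = 241.
Then q_C = (241 - (1/2)·241) = 241/2.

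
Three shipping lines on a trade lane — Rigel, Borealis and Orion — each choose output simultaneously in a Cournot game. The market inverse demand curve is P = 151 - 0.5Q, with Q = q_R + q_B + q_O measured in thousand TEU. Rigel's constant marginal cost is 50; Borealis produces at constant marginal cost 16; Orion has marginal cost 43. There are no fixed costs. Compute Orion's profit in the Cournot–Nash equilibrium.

968

Rigel's profit: π_R = (151 - 0.5Q)q_R - (50q_R). Setting ∂π_R/∂q_R = 0: 101 - q_R - (1/2)(q_B + q_O) = 0.
Borealis's profit: π_B = (151 - 0.5Q)q_B - (16q_B). Setting ∂π_B/∂q_B = 0: 135 - q_B - (1/2)(q_R + q_O) = 0.
Orion's profit: π_O = (151 - 0.5Q)q_O - (43q_O). Setting ∂π_O/∂q_O = 0: 108 - q_O - (1/2)(q_R + q_B) = 0.
Adding the 3 first-order conditions: 344 − 2Q = 0, so Q = 172.
Back-substituting: q_R = (101 − 86)/(1/2) = 30, q_B = (135 − 86)/(1/2) = 98, q_O = (108 − 86)/(1/2) = 44.
Price P = 151 - (1/2)·172 = 65.
Orion's profit: (65 - 43)·44 = 968.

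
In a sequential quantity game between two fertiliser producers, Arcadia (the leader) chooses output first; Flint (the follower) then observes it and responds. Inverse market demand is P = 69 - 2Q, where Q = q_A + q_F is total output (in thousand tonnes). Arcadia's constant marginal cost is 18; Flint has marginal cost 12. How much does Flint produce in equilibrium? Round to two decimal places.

The follower Flint best-responds to any q_A: π_F = (69 - 2Q)q_F - 12q_F.
Follower FOC: 57 - 2q_A - 4q_F = 0, so q_F(q_A) = (57 - 2q_A)/4.
Arcadia substitutes q_F(q_A) into its own profit: π_A = q_A(69 - 2q_A - (57 - 2q_A)/2) - 18q_A = (81/2 - q_A)q_A - 18q_A.
Leader FOC: 45/2 - 2q_A = 0, so q_A = 45/4.
Then q_F = (57 - 2·(45/4))/4 = 69/8.

8.63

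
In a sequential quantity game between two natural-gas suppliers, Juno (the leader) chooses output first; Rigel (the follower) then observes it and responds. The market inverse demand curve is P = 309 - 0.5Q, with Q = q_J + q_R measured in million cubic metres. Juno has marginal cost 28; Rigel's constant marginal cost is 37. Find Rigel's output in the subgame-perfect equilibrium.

127

The follower Rigel best-responds to any q_J: π_R = (309 - 0.5Q)q_R - 37q_R.
Setting the follower's marginal profit to zero, 272 - (1/2)q_J - q_R = 0, i.e. q_R = (272 - (1/2)q_J).
Juno substitutes q_R(q_J) into its own profit: π_J = q_J(309 - (1/2)q_J - (272 - (1/2)q_J)/2) - 28q_J = (173 - (1/4)q_J)q_J - 28q_J.
The leader's first-order condition 145 - (1/2)q_J = 0 yields q_J = 290.
Then q_R = (272 - (1/2)·290) = 127.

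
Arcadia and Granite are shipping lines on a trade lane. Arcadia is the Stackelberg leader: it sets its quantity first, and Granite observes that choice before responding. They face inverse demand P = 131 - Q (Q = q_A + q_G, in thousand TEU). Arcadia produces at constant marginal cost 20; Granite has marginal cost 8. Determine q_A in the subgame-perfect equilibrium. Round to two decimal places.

Solve by backward induction. Given q_A, the follower Granite maximises π_G = (131 - q_A - q_G)q_G - 8q_G.
Setting the follower's marginal profit to zero, 123 - q_A - 2q_G = 0, i.e. q_G = (123 - q_A)/2.
Arcadia substitutes q_G(q_A) into its own profit: π_A = q_A(131 - q_A - (123 - q_A)/2) - 20q_A = (139/2 - (1/2)q_A)q_A - 20q_A.
Maximising: ∂π_A/∂q_A = 99/2 - q_A = 0, giving q_A = 99/2.
Then q_G = (123 - 99/2)/2 = 147/4.

49.50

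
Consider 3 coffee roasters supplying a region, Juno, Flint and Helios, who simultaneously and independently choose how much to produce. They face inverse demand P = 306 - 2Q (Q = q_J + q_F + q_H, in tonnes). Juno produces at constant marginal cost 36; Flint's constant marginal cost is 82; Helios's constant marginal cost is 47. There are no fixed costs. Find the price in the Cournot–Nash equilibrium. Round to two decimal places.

Juno's profit: π_J = (306 - 2Q)q_J - (36q_J). Setting ∂π_J/∂q_J = 0: 270 - 4q_J - 2(q_F + q_H) = 0.
Flint's profit: π_F = (306 - 2Q)q_F - (82q_F). Setting ∂π_F/∂q_F = 0: 224 - 4q_F - 2(q_J + q_H) = 0.
Helios's first-order condition: 259 - 4q_H - 2(q_J + q_F) = 0.
Adding the 3 conditions: 753 − 4Q − 4Q = 0, i.e. Q = 753/8.
Back-substituting: q_J = (270 − 753/4)/2 = 327/8, q_F = (224 − 753/4)/2 = 143/8, q_H = (259 − 753/4)/2 = 283/8.
Total output Q = 753/8, so price P = 306 - 2·(753/8) = 471/4.

117.75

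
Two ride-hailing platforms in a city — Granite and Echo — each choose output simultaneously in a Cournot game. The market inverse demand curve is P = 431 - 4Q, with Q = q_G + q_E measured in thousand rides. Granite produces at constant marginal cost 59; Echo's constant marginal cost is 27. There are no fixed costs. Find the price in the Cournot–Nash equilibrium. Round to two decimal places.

172.33

Granite's profit: π_G = (431 - 4Q)q_G - (59q_G). Setting ∂π_G/∂q_G = 0: 372 - 8q_G - 4(q_E) = 0.
Echo's first-order condition: 404 - 8q_E - 4(q_G) = 0.
So q_G = (372 - 4q_E)/8 and q_E = (404 - 4q_G)/8.
Solving the pair: q_G = 85/3, q_E = 109/3.
Total output Q = 194/3, so price P = 431 - 4·(194/3) = 517/3.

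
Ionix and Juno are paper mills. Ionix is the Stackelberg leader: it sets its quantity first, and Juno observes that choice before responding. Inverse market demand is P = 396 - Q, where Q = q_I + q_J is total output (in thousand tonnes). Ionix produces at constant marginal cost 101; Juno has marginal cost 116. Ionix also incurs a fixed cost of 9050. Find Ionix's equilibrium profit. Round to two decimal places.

2962.50

The follower Juno best-responds to any q_I: π_J = (396 - Q)q_J - 116q_J.
Follower FOC: 280 - q_I - 2q_J = 0, so q_J(q_I) = (280 - q_I)/2.
Ionix substitutes q_J(q_I) into its own profit: π_I = q_I(396 - q_I - (280 - q_I)/2) - 101q_I = (256 - (1/2)q_I)q_I - 101q_I.
The leader's first-order condition 155 - q_I = 0 yields q_I = 155.
Then q_J = (280 - 155)/2 = 125/2.
Price P = 396 - 435/2 = 357/2.
Ionix's profit: (357/2 - 101)·155 - 9050 = 2962.5000.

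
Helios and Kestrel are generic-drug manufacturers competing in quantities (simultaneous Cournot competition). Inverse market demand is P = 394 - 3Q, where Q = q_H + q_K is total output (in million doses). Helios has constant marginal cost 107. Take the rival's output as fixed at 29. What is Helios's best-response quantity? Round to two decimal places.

33.33

With the rival's output fixed at 29, Helios's profit is π_H = (394 - 3·29 - 3q_H)q_H - (107q_H) = (307 - 3q_H)q_H - (107q_H).
∂π_H/∂q_H = 200 - 6q_H = 0, so q_H = 100/3.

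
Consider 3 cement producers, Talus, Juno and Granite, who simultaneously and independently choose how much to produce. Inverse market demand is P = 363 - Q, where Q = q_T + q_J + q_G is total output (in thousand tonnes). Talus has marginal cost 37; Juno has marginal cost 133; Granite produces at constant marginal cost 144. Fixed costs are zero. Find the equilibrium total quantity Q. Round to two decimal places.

193.75

Talus's profit: π_T = (363 - Q)q_T - (37q_T). Setting ∂π_T/∂q_T = 0: 326 - 2q_T - (q_J + q_G) = 0.
Juno's first-order condition: 230 - 2q_J - (q_T + q_G) = 0.
Granite's first-order condition: 219 - 2q_G - (q_T + q_J) = 0.
Adding the 3 conditions: 775 − 2Q − 2Q = 0, i.e. Q = 775/4.
Back-substituting: q_T = (326 − 775/4) = 529/4, q_J = (230 − 775/4) = 145/4, q_G = (219 − 775/4) = 101/4.
Total output Q = 529/4 + 145/4 + 101/4 = 775/4.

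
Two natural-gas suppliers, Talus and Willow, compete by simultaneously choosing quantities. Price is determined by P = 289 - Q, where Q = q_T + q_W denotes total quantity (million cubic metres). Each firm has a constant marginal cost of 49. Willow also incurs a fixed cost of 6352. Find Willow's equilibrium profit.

48

A representative firm's profit is π_i = q_i(289 - Q) - 49q_i.
First-order condition (treating rivals' output as given): 240 - 2q_i - q_j = 0.
With identical firms every q_j equals q_i, so q_j = q_i and 240 = 3q_i, giving q_i = 80.
Price P = 289 - 160 = 129.
Willow's profit: (129 - 49)·80 - 6352 = 48.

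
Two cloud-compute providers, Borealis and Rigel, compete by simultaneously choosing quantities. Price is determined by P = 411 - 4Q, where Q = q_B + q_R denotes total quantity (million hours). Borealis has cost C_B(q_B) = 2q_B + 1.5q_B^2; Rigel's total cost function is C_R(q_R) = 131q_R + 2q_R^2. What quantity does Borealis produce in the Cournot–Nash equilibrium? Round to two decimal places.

32.66

Borealis's profit: π_B = (411 - 4Q)q_B - (2q_B + (3/2)q_B²). Setting ∂π_B/∂q_B = 0: 409 - 11q_B - 4(q_R) = 0.
Rigel's profit: π_R = (411 - 4Q)q_R - (131q_R + 2q_R²). Setting ∂π_R/∂q_R = 0: 280 - 12q_R - 4(q_B) = 0.
Best responses: q_B = (409 - 4q_R)/11, q_R = (280 - 4q_B)/12.
Solving the pair: q_B = 947/29, q_R = 361/29.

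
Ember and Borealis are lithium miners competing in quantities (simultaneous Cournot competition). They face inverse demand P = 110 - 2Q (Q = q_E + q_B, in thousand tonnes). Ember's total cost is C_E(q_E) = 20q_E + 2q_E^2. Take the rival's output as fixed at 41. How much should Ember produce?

1

With the rival's output fixed at 41, Ember's profit is π_E = (110 - 2·41 - 2q_E)q_E - (20q_E + 2q_E²) = (28 - 2q_E)q_E - (20q_E + 2q_E²).
∂π_E/∂q_E = 8 - 8q_E = 0, so q_E = 1.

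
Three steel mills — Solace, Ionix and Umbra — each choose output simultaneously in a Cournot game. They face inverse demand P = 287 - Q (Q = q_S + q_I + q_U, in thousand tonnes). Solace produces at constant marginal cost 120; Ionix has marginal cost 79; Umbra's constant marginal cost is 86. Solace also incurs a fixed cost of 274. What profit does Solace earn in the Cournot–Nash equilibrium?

255

Solace's profit: π_S = (287 - Q)q_S - (120q_S). Setting ∂π_S/∂q_S = 0: 167 - 2q_S - (q_I + q_U) = 0.
Ionix's profit: π_I = (287 - Q)q_I - (79q_I). Setting ∂π_I/∂q_I = 0: 208 - 2q_I - (q_S + q_U) = 0.
Umbra's first-order condition: 201 - 2q_U - (q_S + q_I) = 0.
Summing all 3 equations gives 576 − 4Q = 0, hence Q = 144.
Back-substituting: q_S = (167 − 144) = 23, q_I = (208 − 144) = 64, q_U = (201 − 144) = 57.
Price P = 287 - 144 = 143.
Solace's profit: (143 - 120)·23 - 274 = 255.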